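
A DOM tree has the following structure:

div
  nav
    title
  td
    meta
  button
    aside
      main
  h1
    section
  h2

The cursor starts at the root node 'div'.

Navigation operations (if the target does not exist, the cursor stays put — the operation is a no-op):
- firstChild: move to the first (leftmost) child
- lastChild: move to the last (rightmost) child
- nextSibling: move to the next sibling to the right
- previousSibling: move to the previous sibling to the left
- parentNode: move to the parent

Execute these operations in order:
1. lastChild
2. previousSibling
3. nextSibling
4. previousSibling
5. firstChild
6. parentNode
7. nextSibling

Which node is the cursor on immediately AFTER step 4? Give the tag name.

After 1 (lastChild): h2
After 2 (previousSibling): h1
After 3 (nextSibling): h2
After 4 (previousSibling): h1

Answer: h1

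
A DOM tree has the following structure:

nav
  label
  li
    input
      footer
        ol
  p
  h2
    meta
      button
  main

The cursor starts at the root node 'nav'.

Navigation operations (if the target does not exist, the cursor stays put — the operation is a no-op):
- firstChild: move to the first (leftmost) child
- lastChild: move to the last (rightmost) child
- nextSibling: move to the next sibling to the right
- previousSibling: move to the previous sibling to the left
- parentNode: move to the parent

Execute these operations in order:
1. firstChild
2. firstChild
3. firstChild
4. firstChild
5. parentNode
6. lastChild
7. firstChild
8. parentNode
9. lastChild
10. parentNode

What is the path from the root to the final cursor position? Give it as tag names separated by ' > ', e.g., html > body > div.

Answer: nav

Derivation:
After 1 (firstChild): label
After 2 (firstChild): label (no-op, stayed)
After 3 (firstChild): label (no-op, stayed)
After 4 (firstChild): label (no-op, stayed)
After 5 (parentNode): nav
After 6 (lastChild): main
After 7 (firstChild): main (no-op, stayed)
After 8 (parentNode): nav
After 9 (lastChild): main
After 10 (parentNode): nav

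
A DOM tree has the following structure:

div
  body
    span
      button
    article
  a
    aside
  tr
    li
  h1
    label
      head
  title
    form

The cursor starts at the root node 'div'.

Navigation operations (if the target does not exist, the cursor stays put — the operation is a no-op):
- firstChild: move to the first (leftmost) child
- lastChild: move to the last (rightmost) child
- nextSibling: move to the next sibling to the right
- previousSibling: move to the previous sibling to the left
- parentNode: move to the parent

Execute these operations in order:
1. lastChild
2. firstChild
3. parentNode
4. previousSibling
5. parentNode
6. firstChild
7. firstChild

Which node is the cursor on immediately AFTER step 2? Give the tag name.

After 1 (lastChild): title
After 2 (firstChild): form

Answer: form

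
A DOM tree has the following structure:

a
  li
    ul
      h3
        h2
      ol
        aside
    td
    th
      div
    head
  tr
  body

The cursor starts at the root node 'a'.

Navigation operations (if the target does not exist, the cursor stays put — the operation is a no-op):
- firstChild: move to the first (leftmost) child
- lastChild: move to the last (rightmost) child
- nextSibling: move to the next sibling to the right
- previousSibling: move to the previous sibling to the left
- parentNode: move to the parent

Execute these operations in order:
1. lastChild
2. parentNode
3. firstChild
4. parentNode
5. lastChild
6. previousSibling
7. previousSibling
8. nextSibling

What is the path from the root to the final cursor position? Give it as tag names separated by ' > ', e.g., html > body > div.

After 1 (lastChild): body
After 2 (parentNode): a
After 3 (firstChild): li
After 4 (parentNode): a
After 5 (lastChild): body
After 6 (previousSibling): tr
After 7 (previousSibling): li
After 8 (nextSibling): tr

Answer: a > tr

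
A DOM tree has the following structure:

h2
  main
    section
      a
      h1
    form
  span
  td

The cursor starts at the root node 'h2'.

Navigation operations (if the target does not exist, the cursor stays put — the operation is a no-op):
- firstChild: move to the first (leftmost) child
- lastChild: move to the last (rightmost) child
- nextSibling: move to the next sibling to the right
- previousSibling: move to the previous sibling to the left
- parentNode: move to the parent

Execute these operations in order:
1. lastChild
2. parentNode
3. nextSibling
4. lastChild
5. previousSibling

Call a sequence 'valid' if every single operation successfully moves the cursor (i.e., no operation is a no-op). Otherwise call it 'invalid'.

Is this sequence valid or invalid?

Answer: invalid

Derivation:
After 1 (lastChild): td
After 2 (parentNode): h2
After 3 (nextSibling): h2 (no-op, stayed)
After 4 (lastChild): td
After 5 (previousSibling): span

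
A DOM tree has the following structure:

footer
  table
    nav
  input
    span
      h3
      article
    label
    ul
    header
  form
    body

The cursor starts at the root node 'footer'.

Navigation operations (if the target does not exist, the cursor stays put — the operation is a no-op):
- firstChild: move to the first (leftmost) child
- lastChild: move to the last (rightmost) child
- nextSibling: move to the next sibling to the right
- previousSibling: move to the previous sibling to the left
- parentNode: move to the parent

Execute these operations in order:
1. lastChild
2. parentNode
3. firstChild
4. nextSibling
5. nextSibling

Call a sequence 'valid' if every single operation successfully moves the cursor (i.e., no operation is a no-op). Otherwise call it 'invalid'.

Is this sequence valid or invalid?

After 1 (lastChild): form
After 2 (parentNode): footer
After 3 (firstChild): table
After 4 (nextSibling): input
After 5 (nextSibling): form

Answer: valid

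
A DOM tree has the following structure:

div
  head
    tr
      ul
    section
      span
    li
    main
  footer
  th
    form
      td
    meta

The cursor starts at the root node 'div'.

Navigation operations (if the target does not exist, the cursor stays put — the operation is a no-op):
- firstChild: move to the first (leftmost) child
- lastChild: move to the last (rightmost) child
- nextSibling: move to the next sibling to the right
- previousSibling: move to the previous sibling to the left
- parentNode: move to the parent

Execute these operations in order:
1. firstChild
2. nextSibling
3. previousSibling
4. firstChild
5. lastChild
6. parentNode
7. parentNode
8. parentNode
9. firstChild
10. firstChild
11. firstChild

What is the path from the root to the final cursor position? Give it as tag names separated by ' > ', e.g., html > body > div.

After 1 (firstChild): head
After 2 (nextSibling): footer
After 3 (previousSibling): head
After 4 (firstChild): tr
After 5 (lastChild): ul
After 6 (parentNode): tr
After 7 (parentNode): head
After 8 (parentNode): div
After 9 (firstChild): head
After 10 (firstChild): tr
After 11 (firstChild): ul

Answer: div > head > tr > ul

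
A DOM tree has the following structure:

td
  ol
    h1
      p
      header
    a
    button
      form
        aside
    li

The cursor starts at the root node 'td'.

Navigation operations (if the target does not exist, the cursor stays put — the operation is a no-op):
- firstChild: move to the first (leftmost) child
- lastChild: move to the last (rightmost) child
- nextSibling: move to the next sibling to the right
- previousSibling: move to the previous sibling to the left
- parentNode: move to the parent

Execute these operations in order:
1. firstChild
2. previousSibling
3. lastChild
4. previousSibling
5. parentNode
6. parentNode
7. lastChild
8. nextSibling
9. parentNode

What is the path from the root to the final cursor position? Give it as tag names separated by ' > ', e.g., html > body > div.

After 1 (firstChild): ol
After 2 (previousSibling): ol (no-op, stayed)
After 3 (lastChild): li
After 4 (previousSibling): button
After 5 (parentNode): ol
After 6 (parentNode): td
After 7 (lastChild): ol
After 8 (nextSibling): ol (no-op, stayed)
After 9 (parentNode): td

Answer: td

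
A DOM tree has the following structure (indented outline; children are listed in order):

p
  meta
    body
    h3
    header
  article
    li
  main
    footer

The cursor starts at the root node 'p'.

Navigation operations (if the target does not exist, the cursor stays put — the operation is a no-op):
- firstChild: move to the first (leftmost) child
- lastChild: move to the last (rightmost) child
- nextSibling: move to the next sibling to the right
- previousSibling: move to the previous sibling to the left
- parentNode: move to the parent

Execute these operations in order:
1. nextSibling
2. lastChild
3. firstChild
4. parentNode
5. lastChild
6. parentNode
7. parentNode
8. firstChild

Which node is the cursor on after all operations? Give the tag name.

Answer: meta

Derivation:
After 1 (nextSibling): p (no-op, stayed)
After 2 (lastChild): main
After 3 (firstChild): footer
After 4 (parentNode): main
After 5 (lastChild): footer
After 6 (parentNode): main
After 7 (parentNode): p
After 8 (firstChild): meta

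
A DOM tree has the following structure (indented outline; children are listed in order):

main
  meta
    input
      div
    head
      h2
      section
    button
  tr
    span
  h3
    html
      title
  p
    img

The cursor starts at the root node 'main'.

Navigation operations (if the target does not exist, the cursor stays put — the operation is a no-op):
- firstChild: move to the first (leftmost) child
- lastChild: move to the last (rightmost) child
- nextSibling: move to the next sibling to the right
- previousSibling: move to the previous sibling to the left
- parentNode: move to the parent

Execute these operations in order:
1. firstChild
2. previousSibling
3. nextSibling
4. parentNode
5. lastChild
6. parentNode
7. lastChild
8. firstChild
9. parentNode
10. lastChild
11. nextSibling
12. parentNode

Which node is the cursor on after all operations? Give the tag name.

After 1 (firstChild): meta
After 2 (previousSibling): meta (no-op, stayed)
After 3 (nextSibling): tr
After 4 (parentNode): main
After 5 (lastChild): p
After 6 (parentNode): main
After 7 (lastChild): p
After 8 (firstChild): img
After 9 (parentNode): p
After 10 (lastChild): img
After 11 (nextSibling): img (no-op, stayed)
After 12 (parentNode): p

Answer: p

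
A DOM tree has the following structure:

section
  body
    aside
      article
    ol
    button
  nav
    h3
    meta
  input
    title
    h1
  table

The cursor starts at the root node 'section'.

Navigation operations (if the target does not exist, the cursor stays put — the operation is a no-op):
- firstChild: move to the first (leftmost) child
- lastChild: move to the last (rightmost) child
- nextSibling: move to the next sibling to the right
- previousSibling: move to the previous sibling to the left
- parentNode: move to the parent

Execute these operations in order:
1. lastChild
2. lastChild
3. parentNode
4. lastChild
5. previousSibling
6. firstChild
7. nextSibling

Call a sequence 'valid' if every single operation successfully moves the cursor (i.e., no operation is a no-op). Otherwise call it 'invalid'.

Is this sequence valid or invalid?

After 1 (lastChild): table
After 2 (lastChild): table (no-op, stayed)
After 3 (parentNode): section
After 4 (lastChild): table
After 5 (previousSibling): input
After 6 (firstChild): title
After 7 (nextSibling): h1

Answer: invalid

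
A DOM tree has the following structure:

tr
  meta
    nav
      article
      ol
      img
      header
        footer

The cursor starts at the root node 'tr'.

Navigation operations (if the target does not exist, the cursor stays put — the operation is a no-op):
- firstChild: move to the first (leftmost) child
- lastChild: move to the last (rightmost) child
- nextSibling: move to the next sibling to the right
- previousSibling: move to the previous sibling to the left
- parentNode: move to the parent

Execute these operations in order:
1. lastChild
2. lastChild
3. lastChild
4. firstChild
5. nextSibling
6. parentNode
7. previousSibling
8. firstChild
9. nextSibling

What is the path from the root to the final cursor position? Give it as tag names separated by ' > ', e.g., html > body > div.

After 1 (lastChild): meta
After 2 (lastChild): nav
After 3 (lastChild): header
After 4 (firstChild): footer
After 5 (nextSibling): footer (no-op, stayed)
After 6 (parentNode): header
After 7 (previousSibling): img
After 8 (firstChild): img (no-op, stayed)
After 9 (nextSibling): header

Answer: tr > meta > nav > header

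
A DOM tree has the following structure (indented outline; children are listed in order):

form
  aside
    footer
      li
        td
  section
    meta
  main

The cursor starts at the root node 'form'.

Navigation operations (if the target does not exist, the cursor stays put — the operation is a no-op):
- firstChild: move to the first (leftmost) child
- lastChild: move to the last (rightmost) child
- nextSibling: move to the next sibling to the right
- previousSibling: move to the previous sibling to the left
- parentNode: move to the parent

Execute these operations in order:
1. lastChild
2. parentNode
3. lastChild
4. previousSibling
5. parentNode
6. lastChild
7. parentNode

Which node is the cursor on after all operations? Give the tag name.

After 1 (lastChild): main
After 2 (parentNode): form
After 3 (lastChild): main
After 4 (previousSibling): section
After 5 (parentNode): form
After 6 (lastChild): main
After 7 (parentNode): form

Answer: form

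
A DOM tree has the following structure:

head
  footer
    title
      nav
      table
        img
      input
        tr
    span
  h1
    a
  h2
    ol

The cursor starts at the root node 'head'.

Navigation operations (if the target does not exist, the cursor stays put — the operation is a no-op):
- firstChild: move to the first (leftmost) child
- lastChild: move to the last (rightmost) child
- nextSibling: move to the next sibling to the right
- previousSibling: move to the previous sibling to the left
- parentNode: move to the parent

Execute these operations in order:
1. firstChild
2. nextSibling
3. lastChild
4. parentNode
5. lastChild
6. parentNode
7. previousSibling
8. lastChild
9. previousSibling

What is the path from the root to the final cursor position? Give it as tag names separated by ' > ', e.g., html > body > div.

After 1 (firstChild): footer
After 2 (nextSibling): h1
After 3 (lastChild): a
After 4 (parentNode): h1
After 5 (lastChild): a
After 6 (parentNode): h1
After 7 (previousSibling): footer
After 8 (lastChild): span
After 9 (previousSibling): title

Answer: head > footer > title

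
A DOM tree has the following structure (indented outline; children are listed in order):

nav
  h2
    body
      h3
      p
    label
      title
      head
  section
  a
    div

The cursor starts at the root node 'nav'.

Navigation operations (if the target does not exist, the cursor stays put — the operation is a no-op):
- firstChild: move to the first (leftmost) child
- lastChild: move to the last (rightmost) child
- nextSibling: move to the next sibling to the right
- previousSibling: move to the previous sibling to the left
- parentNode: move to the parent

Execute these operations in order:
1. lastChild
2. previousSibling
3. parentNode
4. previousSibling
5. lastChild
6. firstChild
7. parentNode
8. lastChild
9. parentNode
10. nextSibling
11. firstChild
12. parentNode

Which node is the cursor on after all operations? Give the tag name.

Answer: a

Derivation:
After 1 (lastChild): a
After 2 (previousSibling): section
After 3 (parentNode): nav
After 4 (previousSibling): nav (no-op, stayed)
After 5 (lastChild): a
After 6 (firstChild): div
After 7 (parentNode): a
After 8 (lastChild): div
After 9 (parentNode): a
After 10 (nextSibling): a (no-op, stayed)
After 11 (firstChild): div
After 12 (parentNode): a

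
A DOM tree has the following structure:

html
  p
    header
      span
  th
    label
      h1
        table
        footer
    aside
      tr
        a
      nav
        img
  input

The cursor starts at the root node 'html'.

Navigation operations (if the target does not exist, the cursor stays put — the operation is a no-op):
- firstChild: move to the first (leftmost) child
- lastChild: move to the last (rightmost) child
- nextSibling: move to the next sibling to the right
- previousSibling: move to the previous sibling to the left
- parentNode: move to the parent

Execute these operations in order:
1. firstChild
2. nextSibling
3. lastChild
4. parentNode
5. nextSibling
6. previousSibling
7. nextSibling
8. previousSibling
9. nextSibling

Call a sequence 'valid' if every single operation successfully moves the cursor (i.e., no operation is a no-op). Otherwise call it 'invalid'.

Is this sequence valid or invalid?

After 1 (firstChild): p
After 2 (nextSibling): th
After 3 (lastChild): aside
After 4 (parentNode): th
After 5 (nextSibling): input
After 6 (previousSibling): th
After 7 (nextSibling): input
After 8 (previousSibling): th
After 9 (nextSibling): input

Answer: valid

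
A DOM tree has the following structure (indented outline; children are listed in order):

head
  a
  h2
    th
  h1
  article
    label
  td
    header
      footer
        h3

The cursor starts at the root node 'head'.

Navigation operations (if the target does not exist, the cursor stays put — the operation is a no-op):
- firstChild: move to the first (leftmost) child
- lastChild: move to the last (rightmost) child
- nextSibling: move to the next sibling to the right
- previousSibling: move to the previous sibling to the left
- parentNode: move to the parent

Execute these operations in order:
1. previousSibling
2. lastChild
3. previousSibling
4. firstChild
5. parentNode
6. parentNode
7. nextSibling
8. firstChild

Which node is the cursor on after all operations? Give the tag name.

After 1 (previousSibling): head (no-op, stayed)
After 2 (lastChild): td
After 3 (previousSibling): article
After 4 (firstChild): label
After 5 (parentNode): article
After 6 (parentNode): head
After 7 (nextSibling): head (no-op, stayed)
After 8 (firstChild): a

Answer: a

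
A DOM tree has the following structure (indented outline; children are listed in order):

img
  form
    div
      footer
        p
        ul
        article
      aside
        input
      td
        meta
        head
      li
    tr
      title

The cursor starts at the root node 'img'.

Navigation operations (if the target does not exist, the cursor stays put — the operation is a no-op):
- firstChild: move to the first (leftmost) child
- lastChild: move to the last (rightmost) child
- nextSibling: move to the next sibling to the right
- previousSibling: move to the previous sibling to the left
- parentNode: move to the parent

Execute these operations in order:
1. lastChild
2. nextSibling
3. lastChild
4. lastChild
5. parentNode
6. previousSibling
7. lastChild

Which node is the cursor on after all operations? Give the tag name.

Answer: li

Derivation:
After 1 (lastChild): form
After 2 (nextSibling): form (no-op, stayed)
After 3 (lastChild): tr
After 4 (lastChild): title
After 5 (parentNode): tr
After 6 (previousSibling): div
After 7 (lastChild): li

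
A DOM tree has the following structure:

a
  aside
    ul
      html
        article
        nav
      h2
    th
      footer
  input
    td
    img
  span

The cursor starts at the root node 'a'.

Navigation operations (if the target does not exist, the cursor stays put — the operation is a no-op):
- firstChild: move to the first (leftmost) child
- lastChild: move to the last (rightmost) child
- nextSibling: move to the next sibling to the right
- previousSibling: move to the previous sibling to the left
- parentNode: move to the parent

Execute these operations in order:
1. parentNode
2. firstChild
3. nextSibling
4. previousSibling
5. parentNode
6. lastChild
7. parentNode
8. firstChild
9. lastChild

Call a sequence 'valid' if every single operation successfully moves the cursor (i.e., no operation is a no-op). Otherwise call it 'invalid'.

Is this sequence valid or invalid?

After 1 (parentNode): a (no-op, stayed)
After 2 (firstChild): aside
After 3 (nextSibling): input
After 4 (previousSibling): aside
After 5 (parentNode): a
After 6 (lastChild): span
After 7 (parentNode): a
After 8 (firstChild): aside
After 9 (lastChild): th

Answer: invalid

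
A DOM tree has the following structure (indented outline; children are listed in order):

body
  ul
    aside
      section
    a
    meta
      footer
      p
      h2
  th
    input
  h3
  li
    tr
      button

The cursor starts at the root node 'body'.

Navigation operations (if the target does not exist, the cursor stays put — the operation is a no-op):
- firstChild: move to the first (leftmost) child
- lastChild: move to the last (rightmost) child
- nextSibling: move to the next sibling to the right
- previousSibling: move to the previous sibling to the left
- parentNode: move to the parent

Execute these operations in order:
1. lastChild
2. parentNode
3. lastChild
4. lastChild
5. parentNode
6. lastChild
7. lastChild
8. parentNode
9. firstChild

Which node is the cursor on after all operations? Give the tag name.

After 1 (lastChild): li
After 2 (parentNode): body
After 3 (lastChild): li
After 4 (lastChild): tr
After 5 (parentNode): li
After 6 (lastChild): tr
After 7 (lastChild): button
After 8 (parentNode): tr
After 9 (firstChild): button

Answer: button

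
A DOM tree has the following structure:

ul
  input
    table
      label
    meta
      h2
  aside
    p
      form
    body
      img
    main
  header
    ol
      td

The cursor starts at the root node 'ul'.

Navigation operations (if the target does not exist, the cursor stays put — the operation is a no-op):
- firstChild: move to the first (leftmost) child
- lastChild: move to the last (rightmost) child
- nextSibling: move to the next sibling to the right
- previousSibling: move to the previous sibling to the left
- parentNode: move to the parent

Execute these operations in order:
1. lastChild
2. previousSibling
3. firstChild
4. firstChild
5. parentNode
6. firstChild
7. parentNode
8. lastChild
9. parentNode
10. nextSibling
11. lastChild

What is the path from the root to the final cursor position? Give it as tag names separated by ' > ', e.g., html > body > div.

After 1 (lastChild): header
After 2 (previousSibling): aside
After 3 (firstChild): p
After 4 (firstChild): form
After 5 (parentNode): p
After 6 (firstChild): form
After 7 (parentNode): p
After 8 (lastChild): form
After 9 (parentNode): p
After 10 (nextSibling): body
After 11 (lastChild): img

Answer: ul > aside > body > img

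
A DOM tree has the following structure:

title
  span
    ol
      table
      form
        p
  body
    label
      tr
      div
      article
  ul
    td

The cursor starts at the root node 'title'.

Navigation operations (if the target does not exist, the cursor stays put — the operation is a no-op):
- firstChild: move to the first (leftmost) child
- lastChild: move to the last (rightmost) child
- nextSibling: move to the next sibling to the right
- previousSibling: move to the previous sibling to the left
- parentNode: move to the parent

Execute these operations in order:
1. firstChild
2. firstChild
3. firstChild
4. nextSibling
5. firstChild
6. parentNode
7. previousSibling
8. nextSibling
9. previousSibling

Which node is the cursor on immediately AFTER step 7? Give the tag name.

After 1 (firstChild): span
After 2 (firstChild): ol
After 3 (firstChild): table
After 4 (nextSibling): form
After 5 (firstChild): p
After 6 (parentNode): form
After 7 (previousSibling): table

Answer: table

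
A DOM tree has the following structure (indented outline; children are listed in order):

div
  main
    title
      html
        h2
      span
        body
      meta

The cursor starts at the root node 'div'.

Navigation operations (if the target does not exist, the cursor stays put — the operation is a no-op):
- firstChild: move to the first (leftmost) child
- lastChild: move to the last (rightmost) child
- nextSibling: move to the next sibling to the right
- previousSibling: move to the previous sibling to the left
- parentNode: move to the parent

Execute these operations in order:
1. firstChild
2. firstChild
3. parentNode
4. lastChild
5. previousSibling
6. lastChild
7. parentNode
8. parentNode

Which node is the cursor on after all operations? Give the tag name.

After 1 (firstChild): main
After 2 (firstChild): title
After 3 (parentNode): main
After 4 (lastChild): title
After 5 (previousSibling): title (no-op, stayed)
After 6 (lastChild): meta
After 7 (parentNode): title
After 8 (parentNode): main

Answer: main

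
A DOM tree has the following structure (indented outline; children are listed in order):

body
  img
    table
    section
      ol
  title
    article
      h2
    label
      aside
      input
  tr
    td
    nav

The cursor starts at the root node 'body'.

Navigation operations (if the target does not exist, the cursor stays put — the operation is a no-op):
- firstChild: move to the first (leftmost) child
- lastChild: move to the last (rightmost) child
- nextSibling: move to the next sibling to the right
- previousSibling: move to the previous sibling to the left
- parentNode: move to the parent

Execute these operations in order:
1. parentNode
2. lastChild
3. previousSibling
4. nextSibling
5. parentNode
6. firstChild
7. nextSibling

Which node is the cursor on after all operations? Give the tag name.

Answer: title

Derivation:
After 1 (parentNode): body (no-op, stayed)
After 2 (lastChild): tr
After 3 (previousSibling): title
After 4 (nextSibling): tr
After 5 (parentNode): body
After 6 (firstChild): img
After 7 (nextSibling): title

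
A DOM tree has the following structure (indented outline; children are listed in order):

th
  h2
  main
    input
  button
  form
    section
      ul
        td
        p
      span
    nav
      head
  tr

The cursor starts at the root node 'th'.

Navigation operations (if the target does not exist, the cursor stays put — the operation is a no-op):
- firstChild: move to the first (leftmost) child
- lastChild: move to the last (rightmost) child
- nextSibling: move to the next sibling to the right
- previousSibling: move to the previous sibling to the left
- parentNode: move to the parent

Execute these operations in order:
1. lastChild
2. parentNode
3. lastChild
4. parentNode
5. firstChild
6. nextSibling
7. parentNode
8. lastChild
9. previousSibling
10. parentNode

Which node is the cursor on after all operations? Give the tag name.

After 1 (lastChild): tr
After 2 (parentNode): th
After 3 (lastChild): tr
After 4 (parentNode): th
After 5 (firstChild): h2
After 6 (nextSibling): main
After 7 (parentNode): th
After 8 (lastChild): tr
After 9 (previousSibling): form
After 10 (parentNode): th

Answer: th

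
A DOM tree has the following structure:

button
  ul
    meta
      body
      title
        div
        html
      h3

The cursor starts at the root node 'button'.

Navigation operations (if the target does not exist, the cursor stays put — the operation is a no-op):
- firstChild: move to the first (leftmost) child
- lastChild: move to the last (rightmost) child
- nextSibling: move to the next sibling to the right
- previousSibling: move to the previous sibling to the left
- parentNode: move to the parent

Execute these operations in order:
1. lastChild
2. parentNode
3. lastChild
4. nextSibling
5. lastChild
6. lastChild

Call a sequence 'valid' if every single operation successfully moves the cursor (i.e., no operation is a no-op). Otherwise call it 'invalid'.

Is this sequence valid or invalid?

After 1 (lastChild): ul
After 2 (parentNode): button
After 3 (lastChild): ul
After 4 (nextSibling): ul (no-op, stayed)
After 5 (lastChild): meta
After 6 (lastChild): h3

Answer: invalid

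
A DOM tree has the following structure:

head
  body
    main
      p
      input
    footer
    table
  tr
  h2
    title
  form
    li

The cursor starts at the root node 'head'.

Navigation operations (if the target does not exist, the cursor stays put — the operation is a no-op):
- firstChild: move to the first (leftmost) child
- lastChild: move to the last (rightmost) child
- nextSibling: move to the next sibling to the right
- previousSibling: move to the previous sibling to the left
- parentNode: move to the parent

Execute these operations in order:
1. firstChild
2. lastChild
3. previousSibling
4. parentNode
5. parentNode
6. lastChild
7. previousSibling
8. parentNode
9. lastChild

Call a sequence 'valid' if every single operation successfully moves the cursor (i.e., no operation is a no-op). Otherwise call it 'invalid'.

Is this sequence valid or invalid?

After 1 (firstChild): body
After 2 (lastChild): table
After 3 (previousSibling): footer
After 4 (parentNode): body
After 5 (parentNode): head
After 6 (lastChild): form
After 7 (previousSibling): h2
After 8 (parentNode): head
After 9 (lastChild): form

Answer: valid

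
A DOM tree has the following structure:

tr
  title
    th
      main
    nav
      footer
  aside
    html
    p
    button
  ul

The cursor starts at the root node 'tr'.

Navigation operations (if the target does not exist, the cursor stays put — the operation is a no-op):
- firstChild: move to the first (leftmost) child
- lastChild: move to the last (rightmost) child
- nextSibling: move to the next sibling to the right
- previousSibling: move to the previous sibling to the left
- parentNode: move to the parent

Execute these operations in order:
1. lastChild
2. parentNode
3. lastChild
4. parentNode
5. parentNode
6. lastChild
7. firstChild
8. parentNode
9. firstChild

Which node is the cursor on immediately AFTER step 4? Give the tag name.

After 1 (lastChild): ul
After 2 (parentNode): tr
After 3 (lastChild): ul
After 4 (parentNode): tr

Answer: tr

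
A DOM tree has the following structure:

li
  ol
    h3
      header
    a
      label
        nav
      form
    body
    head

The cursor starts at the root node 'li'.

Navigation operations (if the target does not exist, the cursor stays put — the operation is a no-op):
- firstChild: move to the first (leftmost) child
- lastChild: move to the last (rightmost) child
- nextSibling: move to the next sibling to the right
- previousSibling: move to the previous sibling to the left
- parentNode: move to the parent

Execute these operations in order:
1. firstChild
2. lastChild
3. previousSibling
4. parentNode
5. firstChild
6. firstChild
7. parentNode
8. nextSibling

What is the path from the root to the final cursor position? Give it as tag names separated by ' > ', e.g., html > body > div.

After 1 (firstChild): ol
After 2 (lastChild): head
After 3 (previousSibling): body
After 4 (parentNode): ol
After 5 (firstChild): h3
After 6 (firstChild): header
After 7 (parentNode): h3
After 8 (nextSibling): a

Answer: li > ol > a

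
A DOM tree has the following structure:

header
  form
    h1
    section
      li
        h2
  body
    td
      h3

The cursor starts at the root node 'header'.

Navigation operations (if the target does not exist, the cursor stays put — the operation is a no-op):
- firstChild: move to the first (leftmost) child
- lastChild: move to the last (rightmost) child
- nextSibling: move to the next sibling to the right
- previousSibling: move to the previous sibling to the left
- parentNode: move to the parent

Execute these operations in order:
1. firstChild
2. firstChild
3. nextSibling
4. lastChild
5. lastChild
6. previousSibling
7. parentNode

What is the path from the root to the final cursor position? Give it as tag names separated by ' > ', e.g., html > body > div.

Answer: header > form > section > li

Derivation:
After 1 (firstChild): form
After 2 (firstChild): h1
After 3 (nextSibling): section
After 4 (lastChild): li
After 5 (lastChild): h2
After 6 (previousSibling): h2 (no-op, stayed)
After 7 (parentNode): li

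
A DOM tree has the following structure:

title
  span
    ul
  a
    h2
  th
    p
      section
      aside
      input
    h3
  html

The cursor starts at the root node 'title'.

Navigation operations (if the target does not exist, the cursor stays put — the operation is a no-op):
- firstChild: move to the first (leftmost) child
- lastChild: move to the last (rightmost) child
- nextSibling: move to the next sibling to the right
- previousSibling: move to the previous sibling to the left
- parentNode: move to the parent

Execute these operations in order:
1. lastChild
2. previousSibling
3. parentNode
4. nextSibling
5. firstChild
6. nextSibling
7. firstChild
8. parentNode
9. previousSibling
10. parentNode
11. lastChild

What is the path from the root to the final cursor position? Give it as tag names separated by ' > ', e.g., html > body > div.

Answer: title > html

Derivation:
After 1 (lastChild): html
After 2 (previousSibling): th
After 3 (parentNode): title
After 4 (nextSibling): title (no-op, stayed)
After 5 (firstChild): span
After 6 (nextSibling): a
After 7 (firstChild): h2
After 8 (parentNode): a
After 9 (previousSibling): span
After 10 (parentNode): title
After 11 (lastChild): html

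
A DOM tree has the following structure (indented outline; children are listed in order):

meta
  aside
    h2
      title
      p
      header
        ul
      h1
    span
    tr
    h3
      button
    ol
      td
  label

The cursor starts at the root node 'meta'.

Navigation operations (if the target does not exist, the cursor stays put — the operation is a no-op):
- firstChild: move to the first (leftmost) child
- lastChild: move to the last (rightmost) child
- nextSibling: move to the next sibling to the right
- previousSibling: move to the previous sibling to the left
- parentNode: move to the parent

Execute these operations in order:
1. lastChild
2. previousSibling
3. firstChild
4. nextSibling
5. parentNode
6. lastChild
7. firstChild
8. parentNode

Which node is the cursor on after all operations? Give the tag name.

Answer: ol

Derivation:
After 1 (lastChild): label
After 2 (previousSibling): aside
After 3 (firstChild): h2
After 4 (nextSibling): span
After 5 (parentNode): aside
After 6 (lastChild): ol
After 7 (firstChild): td
After 8 (parentNode): ol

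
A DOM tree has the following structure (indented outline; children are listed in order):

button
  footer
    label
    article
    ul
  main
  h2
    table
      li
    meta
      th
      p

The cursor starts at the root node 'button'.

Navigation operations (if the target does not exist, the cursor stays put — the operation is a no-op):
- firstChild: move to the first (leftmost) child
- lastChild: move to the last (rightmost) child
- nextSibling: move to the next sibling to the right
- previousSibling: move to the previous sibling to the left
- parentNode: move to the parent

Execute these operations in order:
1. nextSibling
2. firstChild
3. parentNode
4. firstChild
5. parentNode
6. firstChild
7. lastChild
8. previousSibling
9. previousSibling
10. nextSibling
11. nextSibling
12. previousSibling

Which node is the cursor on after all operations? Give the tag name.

Answer: article

Derivation:
After 1 (nextSibling): button (no-op, stayed)
After 2 (firstChild): footer
After 3 (parentNode): button
After 4 (firstChild): footer
After 5 (parentNode): button
After 6 (firstChild): footer
After 7 (lastChild): ul
After 8 (previousSibling): article
After 9 (previousSibling): label
After 10 (nextSibling): article
After 11 (nextSibling): ul
After 12 (previousSibling): article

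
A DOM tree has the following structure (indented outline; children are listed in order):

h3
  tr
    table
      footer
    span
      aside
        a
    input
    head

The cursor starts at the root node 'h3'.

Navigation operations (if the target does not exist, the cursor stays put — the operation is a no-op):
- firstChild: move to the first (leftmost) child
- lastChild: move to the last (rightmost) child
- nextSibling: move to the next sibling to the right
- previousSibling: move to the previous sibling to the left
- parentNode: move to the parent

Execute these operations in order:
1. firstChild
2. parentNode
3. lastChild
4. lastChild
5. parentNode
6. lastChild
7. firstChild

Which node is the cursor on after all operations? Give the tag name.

After 1 (firstChild): tr
After 2 (parentNode): h3
After 3 (lastChild): tr
After 4 (lastChild): head
After 5 (parentNode): tr
After 6 (lastChild): head
After 7 (firstChild): head (no-op, stayed)

Answer: head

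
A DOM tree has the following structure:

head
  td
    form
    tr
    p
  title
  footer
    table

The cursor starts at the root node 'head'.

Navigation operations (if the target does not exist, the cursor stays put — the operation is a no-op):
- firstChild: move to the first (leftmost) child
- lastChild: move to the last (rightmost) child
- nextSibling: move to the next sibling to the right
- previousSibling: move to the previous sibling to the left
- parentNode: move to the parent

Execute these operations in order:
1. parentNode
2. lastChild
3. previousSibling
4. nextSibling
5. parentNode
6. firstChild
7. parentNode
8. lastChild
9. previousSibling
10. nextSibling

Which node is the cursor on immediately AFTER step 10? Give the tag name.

After 1 (parentNode): head (no-op, stayed)
After 2 (lastChild): footer
After 3 (previousSibling): title
After 4 (nextSibling): footer
After 5 (parentNode): head
After 6 (firstChild): td
After 7 (parentNode): head
After 8 (lastChild): footer
After 9 (previousSibling): title
After 10 (nextSibling): footer

Answer: footer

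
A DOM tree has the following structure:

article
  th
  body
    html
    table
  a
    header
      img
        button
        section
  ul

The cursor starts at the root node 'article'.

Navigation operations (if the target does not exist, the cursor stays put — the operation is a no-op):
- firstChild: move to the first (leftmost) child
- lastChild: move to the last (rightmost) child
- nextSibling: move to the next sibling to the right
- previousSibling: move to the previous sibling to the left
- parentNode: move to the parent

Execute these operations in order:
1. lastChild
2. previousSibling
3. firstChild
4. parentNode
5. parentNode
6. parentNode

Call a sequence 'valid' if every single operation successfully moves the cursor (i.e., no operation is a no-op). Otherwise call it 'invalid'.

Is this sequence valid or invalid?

After 1 (lastChild): ul
After 2 (previousSibling): a
After 3 (firstChild): header
After 4 (parentNode): a
After 5 (parentNode): article
After 6 (parentNode): article (no-op, stayed)

Answer: invalid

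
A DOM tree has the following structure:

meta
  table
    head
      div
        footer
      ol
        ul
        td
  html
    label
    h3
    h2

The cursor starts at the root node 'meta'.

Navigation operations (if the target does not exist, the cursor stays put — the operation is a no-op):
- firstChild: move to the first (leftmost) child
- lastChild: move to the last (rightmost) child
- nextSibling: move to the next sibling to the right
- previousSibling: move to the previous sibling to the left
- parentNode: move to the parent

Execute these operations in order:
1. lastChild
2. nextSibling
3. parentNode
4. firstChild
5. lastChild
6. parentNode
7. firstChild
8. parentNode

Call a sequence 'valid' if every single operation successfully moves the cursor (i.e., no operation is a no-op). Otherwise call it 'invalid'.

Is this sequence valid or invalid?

After 1 (lastChild): html
After 2 (nextSibling): html (no-op, stayed)
After 3 (parentNode): meta
After 4 (firstChild): table
After 5 (lastChild): head
After 6 (parentNode): table
After 7 (firstChild): head
After 8 (parentNode): table

Answer: invalid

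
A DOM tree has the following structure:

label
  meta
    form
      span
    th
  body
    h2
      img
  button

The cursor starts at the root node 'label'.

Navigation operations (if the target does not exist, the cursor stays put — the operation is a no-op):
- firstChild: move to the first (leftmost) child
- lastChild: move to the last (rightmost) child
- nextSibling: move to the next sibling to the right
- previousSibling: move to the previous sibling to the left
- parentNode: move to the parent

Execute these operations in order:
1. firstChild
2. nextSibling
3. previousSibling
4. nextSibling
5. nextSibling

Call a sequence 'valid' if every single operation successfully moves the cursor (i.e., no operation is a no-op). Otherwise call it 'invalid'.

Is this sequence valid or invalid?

Answer: valid

Derivation:
After 1 (firstChild): meta
After 2 (nextSibling): body
After 3 (previousSibling): meta
After 4 (nextSibling): body
After 5 (nextSibling): button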